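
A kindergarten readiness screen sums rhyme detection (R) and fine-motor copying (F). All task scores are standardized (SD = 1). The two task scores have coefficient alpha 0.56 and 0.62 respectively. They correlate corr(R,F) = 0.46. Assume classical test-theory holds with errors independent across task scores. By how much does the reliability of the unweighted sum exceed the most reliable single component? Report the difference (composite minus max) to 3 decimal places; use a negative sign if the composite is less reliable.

0.099

Var(sum) = 2 + 0.92 = 2.92; true-score variance = 1.18 + 0.92 = 2.1; composite reliability = 0.7192.
Max component reliability = 0.6200.
Difference = 0.7192 − 0.6200 = 0.099.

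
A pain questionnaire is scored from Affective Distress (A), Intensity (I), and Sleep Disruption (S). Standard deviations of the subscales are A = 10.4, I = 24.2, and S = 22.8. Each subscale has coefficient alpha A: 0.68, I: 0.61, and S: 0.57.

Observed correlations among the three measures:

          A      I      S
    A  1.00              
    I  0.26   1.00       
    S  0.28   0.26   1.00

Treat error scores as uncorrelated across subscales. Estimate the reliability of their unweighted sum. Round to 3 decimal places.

Var(A+I+S) = 10.4² + 24.2² + 22.8² + 2·[10.4·24.2·0.26 + 10.4·22.8·0.28 + 24.2·22.8·0.26] = 1213.64 + 550.576 = 1764.22.
With uncorrelated errors the cross-covariances are all true-score covariance, so they carry over unchanged; only the diagonal terms shrink to ρᵢσᵢ².
True-score variance = [10.4²·0.68 + 24.2²·0.61 + 22.8²·0.57] + 550.576 = 727.098 + 550.576 = 1277.67.
Reliability = 1277.67 / 1764.22 = 0.724.

0.724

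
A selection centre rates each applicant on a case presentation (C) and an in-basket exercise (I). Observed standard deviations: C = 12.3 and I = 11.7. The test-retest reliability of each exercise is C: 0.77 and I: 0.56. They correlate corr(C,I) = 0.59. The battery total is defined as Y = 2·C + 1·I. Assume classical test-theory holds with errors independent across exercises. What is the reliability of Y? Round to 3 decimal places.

Var(Y) = 2²·12.3² + 11.7² + 2·[2·12.3·11.7·0.59] = 742.05 + 339.628 = 1081.68.
Because errors are independent across components, Cov(Tᵢ,Tⱼ) = Cov(Xᵢ,Xⱼ); the off-diagonal part of the true-score variance is the same as above.
True-score variance = [2²·12.3²·0.77 + 11.7²·0.56] + 339.628 = 542.632 + 339.628 = 882.259.
Reliability = 882.259 / 1081.68 = 0.816.

0.816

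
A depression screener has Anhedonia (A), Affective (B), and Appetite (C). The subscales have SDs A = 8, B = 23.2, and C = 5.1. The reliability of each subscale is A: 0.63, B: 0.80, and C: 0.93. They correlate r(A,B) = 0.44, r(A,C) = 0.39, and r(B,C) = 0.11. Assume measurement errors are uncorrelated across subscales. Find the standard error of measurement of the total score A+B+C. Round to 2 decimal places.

Var(total) = 628.25 + 221.182 = 849.432.
True-score variance = 495.101 + 221.182 = 716.284, so reliability = 0.8432.
Error variance = 849.432 − 716.284 = 133.149; SEM = √133.149 = 11.54.

11.54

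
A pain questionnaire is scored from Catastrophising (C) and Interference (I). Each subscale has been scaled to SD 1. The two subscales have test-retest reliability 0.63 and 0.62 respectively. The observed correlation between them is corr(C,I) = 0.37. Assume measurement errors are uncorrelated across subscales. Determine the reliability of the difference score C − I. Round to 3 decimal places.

0.405

Var(C−I) = 1 + 1 − 2·0.37 = 2 − 0.74 = 1.26.
Because errors are independent across components, Cov(Tᵢ,Tⱼ) = Cov(Xᵢ,Xⱼ); the off-diagonal part of the true-score variance is the same as above.
True-score variance = [0.63 + 0.62] − 0.74 = 1.25 − 0.74 = 0.51.
Reliability = 0.51 / 1.26 = 0.405.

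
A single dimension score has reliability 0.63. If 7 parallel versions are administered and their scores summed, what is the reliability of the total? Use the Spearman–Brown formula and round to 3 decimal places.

0.923

ρ_k = kρ / (1 + (k−1)ρ) = 7·0.63 / (1 + 6·0.63) = 4.410 / 4.780 = 0.923.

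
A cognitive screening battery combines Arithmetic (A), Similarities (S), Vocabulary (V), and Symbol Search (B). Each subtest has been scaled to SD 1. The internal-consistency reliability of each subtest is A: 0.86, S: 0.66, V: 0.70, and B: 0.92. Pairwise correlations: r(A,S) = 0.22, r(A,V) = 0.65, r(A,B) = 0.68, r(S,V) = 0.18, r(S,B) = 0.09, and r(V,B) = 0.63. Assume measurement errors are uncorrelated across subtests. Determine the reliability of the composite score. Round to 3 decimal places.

Var(A+S+V+B) = 4 + 2·[0.22 + 0.65 + 0.68 + 0.18 + 0.09 + 0.63] = 4 + 4.9 = 8.9.
Under uncorrelated errors the observed covariances equal the true-score covariances, so only the own-variance terms attenuate.
True-score variance = [0.86 + 0.66 + 0.70 + 0.92] + 4.9 = 3.14 + 4.9 = 8.04.
Reliability = 8.04 / 8.9 = 0.903.

0.903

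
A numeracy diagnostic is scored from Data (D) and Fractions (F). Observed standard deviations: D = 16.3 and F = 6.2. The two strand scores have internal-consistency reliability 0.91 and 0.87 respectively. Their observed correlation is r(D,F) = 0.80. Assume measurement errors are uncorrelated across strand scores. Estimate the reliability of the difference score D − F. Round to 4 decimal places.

Var(D−F) = 16.3² + 6.2² − 2·16.3·6.2·0.80 = 304.13 − 161.696 = 142.434.
Under uncorrelated errors the observed covariances equal the true-score covariances, so only the own-variance terms attenuate.
True-score variance = [16.3²·0.91 + 6.2²·0.87] − 161.696 = 275.221 − 161.696 = 113.525.
Reliability = 113.525 / 142.434 = 0.7970.

0.7970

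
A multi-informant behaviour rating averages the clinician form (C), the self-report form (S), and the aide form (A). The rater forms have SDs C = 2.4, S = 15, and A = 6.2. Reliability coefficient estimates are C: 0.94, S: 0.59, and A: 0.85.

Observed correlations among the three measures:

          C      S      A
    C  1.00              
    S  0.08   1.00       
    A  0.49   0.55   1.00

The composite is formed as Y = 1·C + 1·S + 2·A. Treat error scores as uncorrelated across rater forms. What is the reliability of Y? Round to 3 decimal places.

Var(Y) = 2.4² + 15² + 2²·6.2² + 2·[2.4·15·0.08 + 2·2.4·6.2·0.49 + 2·15·6.2·0.55] = 384.52 + 239.525 = 624.045.
Under uncorrelated errors the observed covariances equal the true-score covariances, so only the own-variance terms attenuate.
True-score variance = [2.4²·0.94 + 15²·0.59 + 2²·6.2²·0.85] + 239.525 = 268.86 + 239.525 = 508.385.
Reliability = 508.385 / 624.045 = 0.815.

0.815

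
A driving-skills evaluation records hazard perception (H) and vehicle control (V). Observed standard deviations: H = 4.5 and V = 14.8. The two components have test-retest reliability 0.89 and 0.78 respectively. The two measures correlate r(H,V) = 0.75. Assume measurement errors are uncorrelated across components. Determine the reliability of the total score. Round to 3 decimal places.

0.851

Var(H+V) = 4.5² + 14.8² + 2·[4.5·14.8·0.75] = 239.29 + 99.9 = 339.19.
Because errors are independent across components, Cov(Tᵢ,Tⱼ) = Cov(Xᵢ,Xⱼ); the off-diagonal part of the true-score variance is the same as above.
True-score variance = [4.5²·0.89 + 14.8²·0.78] + 99.9 = 188.874 + 99.9 = 288.774.
Reliability = 288.774 / 339.19 = 0.851.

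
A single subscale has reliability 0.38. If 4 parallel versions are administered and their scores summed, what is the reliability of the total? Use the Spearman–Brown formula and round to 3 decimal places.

ρ_k = kρ / (1 + (k−1)ρ) = 4·0.38 / (1 + 3·0.38) = 1.520 / 2.140 = 0.710.

0.710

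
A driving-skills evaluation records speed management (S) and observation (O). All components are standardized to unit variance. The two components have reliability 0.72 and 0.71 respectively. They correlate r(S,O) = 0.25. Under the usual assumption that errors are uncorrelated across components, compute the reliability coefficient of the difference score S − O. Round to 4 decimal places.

Var(S−O) = 1 + 1 − 2·0.25 = 2 − 0.5 = 1.5.
Under uncorrelated errors the observed covariances equal the true-score covariances, so only the own-variance terms attenuate.
True-score variance = [0.72 + 0.71] − 0.5 = 1.43 − 0.5 = 0.93.
Reliability = 0.93 / 1.5 = 0.6200.

0.6200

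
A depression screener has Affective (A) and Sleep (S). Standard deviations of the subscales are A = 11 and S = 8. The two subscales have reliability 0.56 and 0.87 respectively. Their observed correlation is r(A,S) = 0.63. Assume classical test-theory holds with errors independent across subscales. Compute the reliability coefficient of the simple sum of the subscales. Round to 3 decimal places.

Var(A+S) = 11² + 8² + 2·[11·8·0.63] = 185 + 110.88 = 295.88.
Under uncorrelated errors the observed covariances equal the true-score covariances, so only the own-variance terms attenuate.
True-score variance = [11²·0.56 + 8²·0.87] + 110.88 = 123.44 + 110.88 = 234.32.
Reliability = 234.32 / 295.88 = 0.792.

0.792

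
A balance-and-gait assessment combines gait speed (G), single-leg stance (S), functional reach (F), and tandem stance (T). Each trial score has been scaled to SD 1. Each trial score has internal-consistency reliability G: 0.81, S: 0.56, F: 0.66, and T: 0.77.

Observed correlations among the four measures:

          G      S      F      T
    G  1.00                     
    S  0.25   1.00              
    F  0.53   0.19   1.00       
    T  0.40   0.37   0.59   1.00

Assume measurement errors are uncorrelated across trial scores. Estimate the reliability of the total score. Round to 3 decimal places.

Var(G+S+F+T) = 4 + 2·[0.25 + 0.53 + 0.40 + 0.19 + 0.37 + 0.59] = 4 + 4.66 = 8.66.
Under uncorrelated errors the observed covariances equal the true-score covariances, so only the own-variance terms attenuate.
True-score variance = [0.81 + 0.56 + 0.66 + 0.77] + 4.66 = 2.8 + 4.66 = 7.46.
Reliability = 7.46 / 8.66 = 0.861.

0.861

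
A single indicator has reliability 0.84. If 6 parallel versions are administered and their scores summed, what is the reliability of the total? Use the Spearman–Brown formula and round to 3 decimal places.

ρ_k = kρ / (1 + (k−1)ρ) = 6·0.84 / (1 + 5·0.84) = 5.040 / 5.200 = 0.969.

0.969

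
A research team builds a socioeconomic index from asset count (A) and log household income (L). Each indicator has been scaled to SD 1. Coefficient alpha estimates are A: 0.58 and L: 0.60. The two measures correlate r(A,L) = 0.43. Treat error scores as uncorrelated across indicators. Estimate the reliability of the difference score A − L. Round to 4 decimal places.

Var(A−L) = 1 + 1 − 2·0.43 = 2 − 0.86 = 1.14.
With uncorrelated errors the cross-covariances are all true-score covariance, so they carry over unchanged; only the diagonal terms shrink to ρᵢσᵢ².
True-score variance = [0.58 + 0.60] − 0.86 = 1.18 − 0.86 = 0.32.
Reliability = 0.32 / 1.14 = 0.2807.

0.2807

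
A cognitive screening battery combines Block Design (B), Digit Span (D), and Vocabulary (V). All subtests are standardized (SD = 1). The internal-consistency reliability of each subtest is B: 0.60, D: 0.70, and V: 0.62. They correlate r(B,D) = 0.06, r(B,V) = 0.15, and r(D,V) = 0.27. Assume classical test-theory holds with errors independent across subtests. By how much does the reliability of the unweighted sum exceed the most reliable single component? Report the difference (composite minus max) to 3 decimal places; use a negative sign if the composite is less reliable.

Var(sum) = 3 + 0.96 = 3.96; true-score variance = 1.92 + 0.96 = 2.88; composite reliability = 0.7273.
Max component reliability = 0.7000.
Difference = 0.7273 − 0.7000 = 0.027.

0.027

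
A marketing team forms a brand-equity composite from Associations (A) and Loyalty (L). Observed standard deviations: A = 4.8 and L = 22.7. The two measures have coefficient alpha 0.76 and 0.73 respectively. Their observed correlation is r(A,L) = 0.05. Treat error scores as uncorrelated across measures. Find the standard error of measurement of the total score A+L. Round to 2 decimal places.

Var(total) = 538.33 + 10.896 = 549.226.
True-score variance = 393.672 + 10.896 = 404.568, so reliability = 0.7366.
Error variance = 549.226 − 404.568 = 144.658; SEM = √144.658 = 12.03.

12.03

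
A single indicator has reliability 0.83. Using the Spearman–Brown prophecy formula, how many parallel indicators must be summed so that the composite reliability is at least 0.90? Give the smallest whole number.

2

k ≥ ρ*(1−ρ₁)/(ρ₁(1−ρ*)) = 0.90·0.17 / (0.83·0.10) = 1.843.
Smallest integer k = 2.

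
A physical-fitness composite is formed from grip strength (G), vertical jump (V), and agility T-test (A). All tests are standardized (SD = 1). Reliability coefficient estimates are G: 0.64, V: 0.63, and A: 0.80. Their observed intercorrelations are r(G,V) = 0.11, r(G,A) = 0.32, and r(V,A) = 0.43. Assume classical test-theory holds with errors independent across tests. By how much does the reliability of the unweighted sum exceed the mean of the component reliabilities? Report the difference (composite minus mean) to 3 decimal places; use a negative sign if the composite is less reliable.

Var(sum) = 3 + 1.72 = 4.72; true-score variance = 2.07 + 1.72 = 3.79; composite reliability = 0.8030.
Mean component reliability = 0.6900.
Difference = 0.8030 − 0.6900 = 0.113.

0.113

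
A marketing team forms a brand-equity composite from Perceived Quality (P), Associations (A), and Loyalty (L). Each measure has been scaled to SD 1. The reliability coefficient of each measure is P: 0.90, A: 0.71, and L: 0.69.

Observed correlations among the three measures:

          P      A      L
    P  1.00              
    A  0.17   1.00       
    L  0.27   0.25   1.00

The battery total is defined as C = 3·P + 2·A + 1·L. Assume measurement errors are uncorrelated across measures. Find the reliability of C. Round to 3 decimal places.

0.873

Var(C) = 3² + 2² + 1 + 2·[6·0.17 + 3·0.27 + 2·0.25] = 14 + 4.66 = 18.66.
Because errors are independent across components, Cov(Tᵢ,Tⱼ) = Cov(Xᵢ,Xⱼ); the off-diagonal part of the true-score variance is the same as above.
True-score variance = [3²·0.90 + 2²·0.71 + 0.69] + 4.66 = 11.63 + 4.66 = 16.29.
Reliability = 16.29 / 18.66 = 0.873.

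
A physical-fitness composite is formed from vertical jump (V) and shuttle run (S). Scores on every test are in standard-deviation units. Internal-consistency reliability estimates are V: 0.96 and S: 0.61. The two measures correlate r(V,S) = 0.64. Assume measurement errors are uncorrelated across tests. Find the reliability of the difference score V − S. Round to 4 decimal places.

0.4028

Var(V−S) = 1 + 1 − 2·0.64 = 2 − 1.28 = 0.72.
Under uncorrelated errors the observed covariances equal the true-score covariances, so only the own-variance terms attenuate.
True-score variance = [0.96 + 0.61] − 1.28 = 1.57 − 1.28 = 0.29.
Reliability = 0.29 / 0.72 = 0.4028.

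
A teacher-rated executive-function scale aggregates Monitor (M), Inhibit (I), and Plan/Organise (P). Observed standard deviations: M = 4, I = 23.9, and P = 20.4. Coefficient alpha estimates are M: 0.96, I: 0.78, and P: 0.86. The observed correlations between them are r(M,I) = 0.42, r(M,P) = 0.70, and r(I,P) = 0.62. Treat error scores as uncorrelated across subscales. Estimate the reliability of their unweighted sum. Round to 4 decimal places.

Var(M+I+P) = 4² + 23.9² + 20.4² + 2·[4·23.9·0.42 + 4·20.4·0.70 + 23.9·20.4·0.62] = 1003.37 + 799.118 = 1802.49.
Under uncorrelated errors the observed covariances equal the true-score covariances, so only the own-variance terms attenuate.
True-score variance = [4²·0.96 + 23.9²·0.78 + 20.4²·0.86] + 799.118 = 818.801 + 799.118 = 1617.92.
Reliability = 1617.92 / 1802.49 = 0.8976.

0.8976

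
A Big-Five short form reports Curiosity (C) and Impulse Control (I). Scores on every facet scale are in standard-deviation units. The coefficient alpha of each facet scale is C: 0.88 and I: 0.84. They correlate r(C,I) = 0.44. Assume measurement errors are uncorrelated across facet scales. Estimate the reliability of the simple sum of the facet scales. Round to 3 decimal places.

Var(C+I) = 2 + 2·[0.44] = 2 + 0.88 = 2.88.
With uncorrelated errors the cross-covariances are all true-score covariance, so they carry over unchanged; only the diagonal terms shrink to ρᵢσᵢ².
True-score variance = [0.88 + 0.84] + 0.88 = 1.72 + 0.88 = 2.6.
Reliability = 2.6 / 2.88 = 0.903.

0.903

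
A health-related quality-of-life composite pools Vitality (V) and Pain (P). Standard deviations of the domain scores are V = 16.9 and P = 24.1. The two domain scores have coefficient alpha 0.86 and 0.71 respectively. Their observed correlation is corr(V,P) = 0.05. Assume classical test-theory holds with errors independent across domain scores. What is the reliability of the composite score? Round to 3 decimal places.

Var(V+P) = 16.9² + 24.1² + 2·[16.9·24.1·0.05] = 866.42 + 40.729 = 907.149.
Because errors are independent across components, Cov(Tᵢ,Tⱼ) = Cov(Xᵢ,Xⱼ); the off-diagonal part of the true-score variance is the same as above.
True-score variance = [16.9²·0.86 + 24.1²·0.71] + 40.729 = 658 + 40.729 = 698.729.
Reliability = 698.729 / 907.149 = 0.770.

0.770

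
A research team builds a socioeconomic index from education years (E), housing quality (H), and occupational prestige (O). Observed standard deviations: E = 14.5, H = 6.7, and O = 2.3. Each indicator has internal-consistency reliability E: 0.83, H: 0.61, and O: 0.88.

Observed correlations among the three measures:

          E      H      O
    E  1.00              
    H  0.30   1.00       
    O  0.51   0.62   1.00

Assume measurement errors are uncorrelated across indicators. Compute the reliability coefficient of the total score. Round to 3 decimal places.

Var(E+H+O) = 14.5² + 6.7² + 2.3² + 2·[14.5·6.7·0.30 + 14.5·2.3·0.51 + 6.7·2.3·0.62] = 260.43 + 111.415 = 371.845.
With uncorrelated errors the cross-covariances are all true-score covariance, so they carry over unchanged; only the diagonal terms shrink to ρᵢσᵢ².
True-score variance = [14.5²·0.83 + 6.7²·0.61 + 2.3²·0.88] + 111.415 = 206.546 + 111.415 = 317.961.
Reliability = 317.961 / 371.845 = 0.855.

0.855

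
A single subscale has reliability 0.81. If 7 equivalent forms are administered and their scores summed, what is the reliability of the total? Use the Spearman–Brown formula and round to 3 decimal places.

0.968

ρ_k = kρ / (1 + (k−1)ρ) = 7·0.81 / (1 + 6·0.81) = 5.670 / 5.860 = 0.968.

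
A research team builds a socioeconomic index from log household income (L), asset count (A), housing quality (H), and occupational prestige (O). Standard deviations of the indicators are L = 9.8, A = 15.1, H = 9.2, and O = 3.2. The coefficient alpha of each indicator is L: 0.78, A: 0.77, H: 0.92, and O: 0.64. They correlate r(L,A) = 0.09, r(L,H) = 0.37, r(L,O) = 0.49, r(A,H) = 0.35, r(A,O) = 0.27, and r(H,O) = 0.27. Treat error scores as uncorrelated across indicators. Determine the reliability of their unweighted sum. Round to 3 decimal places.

0.877

Var(L+A+H+O) = 9.8² + 15.1² + 9.2² + 3.2² + 2·[9.8·15.1·0.09 + 9.8·9.2·0.37 + 9.8·3.2·0.49 + 15.1·9.2·0.35 + 15.1·3.2·0.27 + 9.2·3.2·0.27] = 418.93 + 263.322 = 682.252.
With uncorrelated errors the cross-covariances are all true-score covariance, so they carry over unchanged; only the diagonal terms shrink to ρᵢσᵢ².
True-score variance = [9.8²·0.78 + 15.1²·0.77 + 9.2²·0.92 + 3.2²·0.64] + 263.322 = 334.901 + 263.322 = 598.223.
Reliability = 598.223 / 682.252 = 0.877.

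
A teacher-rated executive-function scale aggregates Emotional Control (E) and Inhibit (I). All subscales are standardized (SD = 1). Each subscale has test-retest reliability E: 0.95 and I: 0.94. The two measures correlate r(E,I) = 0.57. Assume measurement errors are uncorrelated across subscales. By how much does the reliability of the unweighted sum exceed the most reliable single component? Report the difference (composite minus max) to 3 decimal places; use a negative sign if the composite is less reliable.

Var(sum) = 2 + 1.14 = 3.14; true-score variance = 1.89 + 1.14 = 3.03; composite reliability = 0.9650.
Max component reliability = 0.9500.
Difference = 0.9650 − 0.9500 = 0.015.

0.015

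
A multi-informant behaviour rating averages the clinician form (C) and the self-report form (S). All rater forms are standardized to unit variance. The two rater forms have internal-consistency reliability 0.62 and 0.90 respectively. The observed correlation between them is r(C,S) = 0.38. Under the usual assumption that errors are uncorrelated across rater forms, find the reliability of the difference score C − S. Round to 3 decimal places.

Var(C−S) = 1 + 1 − 2·0.38 = 2 − 0.76 = 1.24.
Because errors are independent across components, Cov(Tᵢ,Tⱼ) = Cov(Xᵢ,Xⱼ); the off-diagonal part of the true-score variance is the same as above.
True-score variance = [0.62 + 0.90] − 0.76 = 1.52 − 0.76 = 0.76.
Reliability = 0.76 / 1.24 = 0.613.

0.613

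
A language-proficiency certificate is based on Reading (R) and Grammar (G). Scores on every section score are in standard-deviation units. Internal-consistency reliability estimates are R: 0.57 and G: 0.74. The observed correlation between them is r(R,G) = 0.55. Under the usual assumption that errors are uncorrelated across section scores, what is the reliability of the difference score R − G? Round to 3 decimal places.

0.233

Var(R−G) = 1 + 1 − 2·0.55 = 2 − 1.1 = 0.9.
Because errors are independent across components, Cov(Tᵢ,Tⱼ) = Cov(Xᵢ,Xⱼ); the off-diagonal part of the true-score variance is the same as above.
True-score variance = [0.57 + 0.74] − 1.1 = 1.31 − 1.1 = 0.21.
Reliability = 0.21 / 0.9 = 0.233.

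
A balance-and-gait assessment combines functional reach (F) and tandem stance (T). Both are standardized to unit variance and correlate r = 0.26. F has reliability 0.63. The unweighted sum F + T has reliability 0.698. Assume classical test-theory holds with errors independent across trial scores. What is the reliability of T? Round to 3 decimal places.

Var(F+T) = 2 + 2·0.26 = 2.520.
True-score variance = ρ_F + ρ_T + 2·0.26, so 0.698 = (0.63 + ρ_T + 0.52) / 2.520.
ρ_T = 0.698·2.520 − 0.63 − 0.52 = 0.609.

0.609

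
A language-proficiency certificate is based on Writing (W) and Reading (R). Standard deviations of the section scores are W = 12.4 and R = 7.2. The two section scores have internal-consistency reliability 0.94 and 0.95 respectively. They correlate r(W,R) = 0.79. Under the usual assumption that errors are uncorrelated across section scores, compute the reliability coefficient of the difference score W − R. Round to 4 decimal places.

Var(W−R) = 12.4² + 7.2² − 2·12.4·7.2·0.79 = 205.6 − 141.062 = 64.5376.
With uncorrelated errors the cross-covariances are all true-score covariance, so they carry over unchanged; only the diagonal terms shrink to ρᵢσᵢ².
True-score variance = [12.4²·0.94 + 7.2²·0.95] − 141.062 = 193.782 − 141.062 = 52.72.
Reliability = 52.72 / 64.5376 = 0.8169.

0.8169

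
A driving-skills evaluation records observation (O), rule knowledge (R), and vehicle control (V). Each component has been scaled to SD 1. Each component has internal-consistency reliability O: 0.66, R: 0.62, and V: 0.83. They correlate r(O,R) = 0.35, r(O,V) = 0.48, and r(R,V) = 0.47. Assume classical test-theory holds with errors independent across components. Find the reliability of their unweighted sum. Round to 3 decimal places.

0.841

Var(O+R+V) = 3 + 2·[0.35 + 0.48 + 0.47] = 3 + 2.6 = 5.6.
Under uncorrelated errors the observed covariances equal the true-score covariances, so only the own-variance terms attenuate.
True-score variance = [0.66 + 0.62 + 0.83] + 2.6 = 2.11 + 2.6 = 4.71.
Reliability = 4.71 / 5.6 = 0.841.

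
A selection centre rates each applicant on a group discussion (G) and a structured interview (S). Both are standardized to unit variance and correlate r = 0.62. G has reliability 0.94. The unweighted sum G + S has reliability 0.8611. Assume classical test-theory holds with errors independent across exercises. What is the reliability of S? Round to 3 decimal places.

0.610

Var(G+S) = 2 + 2·0.62 = 3.240.
True-score variance = ρ_G + ρ_S + 2·0.62, so 0.8611 = (0.94 + ρ_S + 1.24) / 3.240.
ρ_S = 0.8611·3.240 − 0.94 − 1.24 = 0.610.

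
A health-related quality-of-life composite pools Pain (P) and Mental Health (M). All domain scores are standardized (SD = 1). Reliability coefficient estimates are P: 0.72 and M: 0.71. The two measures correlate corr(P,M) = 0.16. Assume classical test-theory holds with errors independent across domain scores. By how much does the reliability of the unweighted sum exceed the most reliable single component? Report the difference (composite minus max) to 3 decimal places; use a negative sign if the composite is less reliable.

Var(sum) = 2 + 0.32 = 2.32; true-score variance = 1.43 + 0.32 = 1.75; composite reliability = 0.7543.
Max component reliability = 0.7200.
Difference = 0.7543 − 0.7200 = 0.034.

0.034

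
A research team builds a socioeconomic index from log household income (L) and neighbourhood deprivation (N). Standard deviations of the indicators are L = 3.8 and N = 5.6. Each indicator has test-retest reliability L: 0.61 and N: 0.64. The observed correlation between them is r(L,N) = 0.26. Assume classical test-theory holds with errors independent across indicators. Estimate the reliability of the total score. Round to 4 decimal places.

0.7024

Var(L+N) = 3.8² + 5.6² + 2·[3.8·5.6·0.26] = 45.8 + 11.0656 = 56.8656.
With uncorrelated errors the cross-covariances are all true-score covariance, so they carry over unchanged; only the diagonal terms shrink to ρᵢσᵢ².
True-score variance = [3.8²·0.61 + 5.6²·0.64] + 11.0656 = 28.8788 + 11.0656 = 39.9444.
Reliability = 39.9444 / 56.8656 = 0.7024.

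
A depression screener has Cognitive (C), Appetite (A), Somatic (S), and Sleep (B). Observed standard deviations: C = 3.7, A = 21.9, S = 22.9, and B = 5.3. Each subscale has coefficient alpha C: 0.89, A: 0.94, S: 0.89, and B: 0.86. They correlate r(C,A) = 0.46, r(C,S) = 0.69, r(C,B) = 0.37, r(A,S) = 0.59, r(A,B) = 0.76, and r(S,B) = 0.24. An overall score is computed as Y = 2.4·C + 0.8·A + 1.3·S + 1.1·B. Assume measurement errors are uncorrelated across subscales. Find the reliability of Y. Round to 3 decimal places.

0.952

Var(Y) = 2.4²·3.7² + 0.8²·21.9² + 1.3²·22.9² + 1.1²·5.3² + 2·[1.92·3.7·21.9·0.46 + 3.12·3.7·22.9·0.69 + 2.64·3.7·5.3·0.37 + 1.04·21.9·22.9·0.59 + 0.88·21.9·5.3·0.76 + 1.43·22.9·5.3·0.24] = 1306.05 + 1400.27 = 2706.32.
Under uncorrelated errors the observed covariances equal the true-score covariances, so only the own-variance terms attenuate.
True-score variance = [2.4²·3.7²·0.89 + 0.8²·21.9²·0.94 + 1.3²·22.9²·0.89 + 1.1²·5.3²·0.86] + 1400.27 = 1176.71 + 1400.27 = 2576.98.
Reliability = 2576.98 / 2706.32 = 0.952.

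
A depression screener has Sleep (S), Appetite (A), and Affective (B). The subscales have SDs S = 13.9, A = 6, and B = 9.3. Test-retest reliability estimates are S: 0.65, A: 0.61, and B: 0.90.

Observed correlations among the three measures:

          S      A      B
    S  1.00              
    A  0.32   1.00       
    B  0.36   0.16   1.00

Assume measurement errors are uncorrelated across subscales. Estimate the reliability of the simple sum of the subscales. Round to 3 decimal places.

0.812

Var(S+A+B) = 13.9² + 6² + 9.3² + 2·[13.9·6·0.32 + 13.9·9.3·0.36 + 6·9.3·0.16] = 315.7 + 164.306 = 480.006.
Because errors are independent across components, Cov(Tᵢ,Tⱼ) = Cov(Xᵢ,Xⱼ); the off-diagonal part of the true-score variance is the same as above.
True-score variance = [13.9²·0.65 + 6²·0.61 + 9.3²·0.90] + 164.306 = 225.388 + 164.306 = 389.694.
Reliability = 389.694 / 480.006 = 0.812.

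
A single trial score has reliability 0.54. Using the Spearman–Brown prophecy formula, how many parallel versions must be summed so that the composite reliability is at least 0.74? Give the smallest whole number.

k ≥ ρ*(1−ρ₁)/(ρ₁(1−ρ*)) = 0.74·0.46 / (0.54·0.26) = 2.425.
Smallest integer k = 3.

3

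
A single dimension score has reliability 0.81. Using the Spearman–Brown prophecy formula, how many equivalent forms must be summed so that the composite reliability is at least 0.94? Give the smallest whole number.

k ≥ ρ*(1−ρ₁)/(ρ₁(1−ρ*)) = 0.94·0.19 / (0.81·0.06) = 3.675.
Smallest integer k = 4.

4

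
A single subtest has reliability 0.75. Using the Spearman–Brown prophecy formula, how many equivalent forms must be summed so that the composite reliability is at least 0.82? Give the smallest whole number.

2

k ≥ ρ*(1−ρ₁)/(ρ₁(1−ρ*)) = 0.82·0.25 / (0.75·0.18) = 1.519.
Smallest integer k = 2.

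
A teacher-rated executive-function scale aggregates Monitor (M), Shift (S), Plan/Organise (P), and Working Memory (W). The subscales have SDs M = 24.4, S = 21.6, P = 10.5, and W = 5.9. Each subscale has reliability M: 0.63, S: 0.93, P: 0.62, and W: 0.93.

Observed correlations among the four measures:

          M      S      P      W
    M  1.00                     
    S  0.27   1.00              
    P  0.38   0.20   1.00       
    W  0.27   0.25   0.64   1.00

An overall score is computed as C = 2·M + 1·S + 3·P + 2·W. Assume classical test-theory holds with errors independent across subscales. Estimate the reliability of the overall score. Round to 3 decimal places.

0.812

Var(C) = 2²·24.4² + 21.6² + 3²·10.5² + 2²·5.9² + 2·[2·24.4·21.6·0.27 + 6·24.4·10.5·0.38 + 4·24.4·5.9·0.27 + 3·21.6·10.5·0.20 + 2·21.6·5.9·0.25 + 6·10.5·5.9·0.64] = 3979.49 + 2923.8 = 6903.29.
Because errors are independent across components, Cov(Tᵢ,Tⱼ) = Cov(Xᵢ,Xⱼ); the off-diagonal part of the true-score variance is the same as above.
True-score variance = [2²·24.4²·0.63 + 21.6²·0.93 + 3²·10.5²·0.62 + 2²·5.9²·0.93] + 2923.8 = 2678.9 + 2923.8 = 5602.7.
Reliability = 5602.7 / 6903.29 = 0.812.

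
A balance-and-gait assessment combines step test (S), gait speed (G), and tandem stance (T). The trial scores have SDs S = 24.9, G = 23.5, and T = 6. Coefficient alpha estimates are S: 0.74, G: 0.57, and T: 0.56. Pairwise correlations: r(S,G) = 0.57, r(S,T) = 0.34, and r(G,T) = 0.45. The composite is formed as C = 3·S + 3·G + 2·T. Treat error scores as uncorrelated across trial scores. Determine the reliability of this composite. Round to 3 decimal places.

Var(C) = 3²·24.9² + 3²·23.5² + 2²·6² + 2·[9·24.9·23.5·0.57 + 6·24.9·6·0.34 + 6·23.5·6·0.45] = 10694.3 + 7374.59 = 18068.9.
Under uncorrelated errors the observed covariances equal the true-score covariances, so only the own-variance terms attenuate.
True-score variance = [3²·24.9²·0.74 + 3²·23.5²·0.57 + 2²·6²·0.56] + 7374.59 = 7042.95 + 7374.59 = 14417.5.
Reliability = 14417.5 / 18068.9 = 0.798.

0.798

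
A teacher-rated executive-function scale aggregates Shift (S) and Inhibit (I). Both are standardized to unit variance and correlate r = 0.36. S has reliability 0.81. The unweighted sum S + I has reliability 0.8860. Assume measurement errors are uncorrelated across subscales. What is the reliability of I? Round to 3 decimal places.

0.880

Var(S+I) = 2 + 2·0.36 = 2.720.
True-score variance = ρ_S + ρ_I + 2·0.36, so 0.8860 = (0.81 + ρ_I + 0.72) / 2.720.
ρ_I = 0.8860·2.720 − 0.81 − 0.72 = 0.880.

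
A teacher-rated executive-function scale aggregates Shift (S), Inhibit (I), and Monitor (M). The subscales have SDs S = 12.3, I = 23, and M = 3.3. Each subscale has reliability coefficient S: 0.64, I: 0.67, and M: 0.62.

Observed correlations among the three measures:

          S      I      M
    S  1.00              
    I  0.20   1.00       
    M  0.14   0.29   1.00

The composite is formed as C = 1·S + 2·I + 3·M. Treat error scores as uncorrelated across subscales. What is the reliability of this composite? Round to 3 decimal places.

0.727

Var(C) = 12.3² + 2²·23² + 3²·3.3² + 2·[2·12.3·23·0.20 + 3·12.3·3.3·0.14 + 6·23·3.3·0.29] = 2365.3 + 524.548 = 2889.85.
Under uncorrelated errors the observed covariances equal the true-score covariances, so only the own-variance terms attenuate.
True-score variance = [12.3²·0.64 + 2²·23²·0.67 + 3²·3.3²·0.62] + 524.548 = 1575.31 + 524.548 = 2099.86.
Reliability = 2099.86 / 2889.85 = 0.727.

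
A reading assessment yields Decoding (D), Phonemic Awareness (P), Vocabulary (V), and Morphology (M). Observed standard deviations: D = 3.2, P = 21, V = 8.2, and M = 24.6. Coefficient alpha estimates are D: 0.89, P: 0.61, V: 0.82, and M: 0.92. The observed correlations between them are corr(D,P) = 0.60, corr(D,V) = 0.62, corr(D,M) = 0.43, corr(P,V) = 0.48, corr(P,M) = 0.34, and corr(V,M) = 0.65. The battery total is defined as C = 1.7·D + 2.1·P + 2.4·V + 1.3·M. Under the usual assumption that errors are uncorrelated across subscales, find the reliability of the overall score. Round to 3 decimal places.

0.861

Var(C) = 1.7²·3.2² + 2.1²·21² + 2.4²·8.2² + 1.3²·24.6² + 2·[3.57·3.2·21·0.60 + 4.08·3.2·8.2·0.62 + 2.21·3.2·24.6·0.43 + 5.04·21·8.2·0.48 + 2.73·21·24.6·0.34 + 3.12·8.2·24.6·0.65] = 3384.43 + 3180.62 = 6565.04.
Under uncorrelated errors the observed covariances equal the true-score covariances, so only the own-variance terms attenuate.
True-score variance = [1.7²·3.2²·0.89 + 2.1²·21²·0.61 + 2.4²·8.2²·0.82 + 1.3²·24.6²·0.92] + 3180.62 = 2471.16 + 3180.62 = 5651.78.
Reliability = 5651.78 / 6565.04 = 0.861.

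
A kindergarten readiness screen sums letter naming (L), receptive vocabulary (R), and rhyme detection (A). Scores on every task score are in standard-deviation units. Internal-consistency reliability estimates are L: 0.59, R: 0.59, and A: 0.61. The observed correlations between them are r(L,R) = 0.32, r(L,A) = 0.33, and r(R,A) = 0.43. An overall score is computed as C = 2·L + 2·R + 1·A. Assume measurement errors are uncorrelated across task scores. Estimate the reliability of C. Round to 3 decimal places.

0.749

Var(C) = 2² + 2² + 1 + 2·[4·0.32 + 2·0.33 + 2·0.43] = 9 + 5.6 = 14.6.
With uncorrelated errors the cross-covariances are all true-score covariance, so they carry over unchanged; only the diagonal terms shrink to ρᵢσᵢ².
True-score variance = [2²·0.59 + 2²·0.59 + 0.61] + 5.6 = 5.33 + 5.6 = 10.93.
Reliability = 10.93 / 14.6 = 0.749.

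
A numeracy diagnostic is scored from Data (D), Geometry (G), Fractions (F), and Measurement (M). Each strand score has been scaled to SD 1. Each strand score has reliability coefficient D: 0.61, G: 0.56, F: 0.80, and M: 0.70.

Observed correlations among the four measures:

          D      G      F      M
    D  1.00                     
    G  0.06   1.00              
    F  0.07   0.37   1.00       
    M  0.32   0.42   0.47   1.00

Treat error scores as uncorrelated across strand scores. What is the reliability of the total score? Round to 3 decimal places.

Var(D+G+F+M) = 4 + 2·[0.06 + 0.07 + 0.32 + 0.37 + 0.42 + 0.47] = 4 + 3.42 = 7.42.
With uncorrelated errors the cross-covariances are all true-score covariance, so they carry over unchanged; only the diagonal terms shrink to ρᵢσᵢ².
True-score variance = [0.61 + 0.56 + 0.80 + 0.70] + 3.42 = 2.67 + 3.42 = 6.09.
Reliability = 6.09 / 7.42 = 0.821.

0.821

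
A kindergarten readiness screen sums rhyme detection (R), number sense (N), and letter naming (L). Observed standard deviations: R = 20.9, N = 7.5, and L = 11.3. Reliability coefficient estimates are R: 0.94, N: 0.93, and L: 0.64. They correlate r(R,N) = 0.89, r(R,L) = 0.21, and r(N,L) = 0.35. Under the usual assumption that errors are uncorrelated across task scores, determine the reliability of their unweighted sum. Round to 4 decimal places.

Var(R+N+L) = 20.9² + 7.5² + 11.3² + 2·[20.9·7.5·0.89 + 20.9·11.3·0.21 + 7.5·11.3·0.35] = 620.75 + 437.531 = 1058.28.
Under uncorrelated errors the observed covariances equal the true-score covariances, so only the own-variance terms attenuate.
True-score variance = [20.9²·0.94 + 7.5²·0.93 + 11.3²·0.64] + 437.531 = 544.635 + 437.531 = 982.167.
Reliability = 982.167 / 1058.28 = 0.9281.

0.9281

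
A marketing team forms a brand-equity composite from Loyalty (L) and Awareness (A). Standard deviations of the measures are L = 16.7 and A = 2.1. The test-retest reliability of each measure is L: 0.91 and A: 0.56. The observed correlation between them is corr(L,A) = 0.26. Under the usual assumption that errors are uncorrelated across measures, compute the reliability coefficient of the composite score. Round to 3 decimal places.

0.910

Var(L+A) = 16.7² + 2.1² + 2·[16.7·2.1·0.26] = 283.3 + 18.2364 = 301.536.
With uncorrelated errors the cross-covariances are all true-score covariance, so they carry over unchanged; only the diagonal terms shrink to ρᵢσᵢ².
True-score variance = [16.7²·0.91 + 2.1²·0.56] + 18.2364 = 256.26 + 18.2364 = 274.496.
Reliability = 274.496 / 301.536 = 0.910.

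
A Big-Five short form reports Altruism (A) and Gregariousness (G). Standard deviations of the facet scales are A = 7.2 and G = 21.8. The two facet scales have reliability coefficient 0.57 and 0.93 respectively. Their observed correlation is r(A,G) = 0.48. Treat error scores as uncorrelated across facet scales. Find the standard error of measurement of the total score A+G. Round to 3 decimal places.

7.454

Var(total) = 527.08 + 150.682 = 677.762.
True-score variance = 471.522 + 150.682 = 622.204, so reliability = 0.9180.
Error variance = 677.762 − 622.204 = 55.558; SEM = √55.558 = 7.454.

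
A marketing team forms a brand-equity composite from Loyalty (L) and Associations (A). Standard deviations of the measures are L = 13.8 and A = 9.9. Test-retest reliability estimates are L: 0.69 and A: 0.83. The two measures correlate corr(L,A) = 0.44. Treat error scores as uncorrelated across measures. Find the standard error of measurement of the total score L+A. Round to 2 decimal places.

8.70

Var(total) = 288.45 + 120.226 = 408.676.
True-score variance = 212.752 + 120.226 = 332.978, so reliability = 0.8148.
Error variance = 408.676 − 332.978 = 75.6981; SEM = √75.6981 = 8.70.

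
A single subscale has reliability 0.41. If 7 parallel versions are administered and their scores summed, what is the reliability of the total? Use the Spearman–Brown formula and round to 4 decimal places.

ρ_k = kρ / (1 + (k−1)ρ) = 7·0.41 / (1 + 6·0.41) = 2.870 / 3.460 = 0.8295.

0.8295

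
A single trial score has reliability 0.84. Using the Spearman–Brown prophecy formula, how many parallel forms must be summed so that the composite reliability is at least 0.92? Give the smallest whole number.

3

k ≥ ρ*(1−ρ₁)/(ρ₁(1−ρ*)) = 0.92·0.16 / (0.84·0.08) = 2.190.
Smallest integer k = 3.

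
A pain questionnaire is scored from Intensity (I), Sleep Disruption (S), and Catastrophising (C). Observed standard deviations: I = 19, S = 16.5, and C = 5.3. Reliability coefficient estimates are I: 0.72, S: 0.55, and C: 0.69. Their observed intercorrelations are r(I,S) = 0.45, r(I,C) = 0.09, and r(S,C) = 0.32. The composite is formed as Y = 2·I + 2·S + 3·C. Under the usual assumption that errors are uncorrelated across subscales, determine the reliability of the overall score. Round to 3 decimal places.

Var(Y) = 2²·19² + 2²·16.5² + 3²·5.3² + 2·[4·19·16.5·0.45 + 6·19·5.3·0.09 + 6·16.5·5.3·0.32] = 2785.81 + 1573.16 = 4358.97.
Because errors are independent across components, Cov(Tᵢ,Tⱼ) = Cov(Xᵢ,Xⱼ); the off-diagonal part of the true-score variance is the same as above.
True-score variance = [2²·19²·0.72 + 2²·16.5²·0.55 + 3²·5.3²·0.69] + 1573.16 = 1813.07 + 1573.16 = 3386.23.
Reliability = 3386.23 / 4358.97 = 0.777.

0.777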